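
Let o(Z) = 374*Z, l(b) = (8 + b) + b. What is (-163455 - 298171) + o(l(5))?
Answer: -454894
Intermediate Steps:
l(b) = 8 + 2*b
(-163455 - 298171) + o(l(5)) = (-163455 - 298171) + 374*(8 + 2*5) = -461626 + 374*(8 + 10) = -461626 + 374*18 = -461626 + 6732 = -454894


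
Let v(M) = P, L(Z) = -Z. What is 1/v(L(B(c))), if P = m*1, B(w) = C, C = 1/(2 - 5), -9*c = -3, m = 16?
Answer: 1/16 ≈ 0.062500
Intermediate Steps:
c = ⅓ (c = -⅑*(-3) = ⅓ ≈ 0.33333)
C = -⅓ (C = 1/(-3) = -⅓ ≈ -0.33333)
B(w) = -⅓
P = 16 (P = 16*1 = 16)
v(M) = 16
1/v(L(B(c))) = 1/16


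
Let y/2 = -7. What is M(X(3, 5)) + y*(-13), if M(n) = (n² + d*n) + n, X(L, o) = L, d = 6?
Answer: 212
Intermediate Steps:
y = -14 (y = 2*(-7) = -14)
M(n) = n² + 7*n (M(n) = (n² + 6*n) + n = n² + 7*n)
M(X(3, 5)) + y*(-13) = 3*(7 + 3) - 14*(-13) = 3*10 + 182 = 30 + 182 = 212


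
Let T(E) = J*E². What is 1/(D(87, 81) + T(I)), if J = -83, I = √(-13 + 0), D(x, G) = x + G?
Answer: 1/1247 ≈ 0.00080192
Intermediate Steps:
D(x, G) = G + x
I = I*√13 (I = √(-13) = I*√13 ≈ 3.6056*I)
T(E) = -83*E²
1/(D(87, 81) + T(I)) = 1/((81 + 87) - 83*(I*√13)²) = 1/(168 - 83*(-13)) = 1/(168 + 1079) = 1/1247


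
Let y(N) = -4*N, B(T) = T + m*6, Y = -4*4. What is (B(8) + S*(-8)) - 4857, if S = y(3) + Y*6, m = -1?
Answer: -3991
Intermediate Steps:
Y = -16
B(T) = -6 + T (B(T) = T - 1*6 = T - 6 = -6 + T)
S = -108 (S = -4*3 - 16*6 = -12 - 96 = -108)
(B(8) + S*(-8)) - 4857 = ((-6 + 8) - 108*(-8)) - 4857 = (2 + 864) - 4857 = 866 - 4857 = -3991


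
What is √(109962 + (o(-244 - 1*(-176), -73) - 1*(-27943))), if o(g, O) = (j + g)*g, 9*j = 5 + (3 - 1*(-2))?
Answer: √1282081/3 ≈ 377.43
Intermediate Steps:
j = 10/9 (j = (5 + (3 - 1*(-2)))/9 = (5 + (3 + 2))/9 = (5 + 5)/9 = (⅑)*10 = 10/9 ≈ 1.1111)
o(g, O) = g*(10/9 + g) (o(g, O) = (10/9 + g)*g = g*(10/9 + g))
√(109962 + (o(-244 - 1*(-176), -73) - 1*(-27943))) = √(109962 + ((-244 - 1*(-176))*(10 + 9*(-244 - 1*(-176)))/9 - 1*(-27943))) = √(109962 + ((-244 + 176)*(10 + 9*(-244 + 176))/9 + 27943)) = √(109962 + ((⅑)*(-68)*(10 + 9*(-68)) + 27943)) = √(109962 + ((⅑)*(-68)*(10 - 612) + 27943)) = √(109962 + ((⅑)*(-68)*(-602) + 27943)) = √(109962 + (40936/9 + 27943)) = √(109962 + 292423/9) = √(1282081/9) = √1282081/3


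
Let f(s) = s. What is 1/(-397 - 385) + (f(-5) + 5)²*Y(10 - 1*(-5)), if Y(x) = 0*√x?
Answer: -1/782 ≈ -0.0012788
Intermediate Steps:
Y(x) = 0
1/(-397 - 385) + (f(-5) + 5)²*Y(10 - 1*(-5)) = 1/(-397 - 385) + (-5 + 5)²*0 = 1/(-782) + 0²*0 = -1/782 + 0*0 = -1/782 + 0 = -1/782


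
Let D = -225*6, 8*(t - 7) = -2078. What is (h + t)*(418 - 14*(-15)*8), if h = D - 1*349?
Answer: -8189543/2 ≈ -4.0948e+6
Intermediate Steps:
t = -1011/4 (t = 7 + (⅛)*(-2078) = 7 - 1039/4 = -1011/4 ≈ -252.75)
D = -1350
h = -1699 (h = -1350 - 1*349 = -1350 - 349 = -1699)
(h + t)*(418 - 14*(-15)*8) = (-1699 - 1011/4)*(418 - 14*(-15)*8) = -7807*(418 + 210*8)/4 = -7807*(418 + 1680)/4 = -7807/4*2098 = -8189543/2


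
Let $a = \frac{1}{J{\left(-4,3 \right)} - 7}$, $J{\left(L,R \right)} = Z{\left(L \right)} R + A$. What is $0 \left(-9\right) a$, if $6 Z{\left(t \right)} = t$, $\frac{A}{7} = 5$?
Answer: $0$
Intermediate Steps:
$A = 35$ ($A = 7 \cdot 5 = 35$)
$Z{\left(t \right)} = \frac{t}{6}$
$J{\left(L,R \right)} = 35 + \frac{L R}{6}$ ($J{\left(L,R \right)} = \frac{L}{6} R + 35 = \frac{L R}{6} + 35 = 35 + \frac{L R}{6}$)
$a = \frac{1}{26}$ ($a = \frac{1}{\left(35 + \frac{1}{6} \left(-4\right) 3\right) - 7} = \frac{1}{\left(35 - 2\right) - 7} = \frac{1}{33 - 7} = \frac{1}{26} \approx 0.038462$)
$0 \left(-9\right) a = 0 \left(-9\right) \frac{1}{26} = 0 \cdot \frac{1}{26} = 0$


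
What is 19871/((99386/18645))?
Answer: 11951445/3206 ≈ 3727.8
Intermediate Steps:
19871/((99386/18645)) = 19871/((99386*(1/18645))) = 19871/(99386/18645) = 19871*(18645/99386) = 11951445/3206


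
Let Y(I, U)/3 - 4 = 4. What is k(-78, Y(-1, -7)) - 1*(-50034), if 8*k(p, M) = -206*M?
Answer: 49416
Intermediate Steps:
Y(I, U) = 24 (Y(I, U) = 12 + 3*4 = 12 + 12 = 24)
k(p, M) = -103*M/4 (k(p, M) = (-206*M)/8 = -103*M/4)
k(-78, Y(-1, -7)) - 1*(-50034) = -103/4*24 - 1*(-50034) = -618 + 50034 = 49416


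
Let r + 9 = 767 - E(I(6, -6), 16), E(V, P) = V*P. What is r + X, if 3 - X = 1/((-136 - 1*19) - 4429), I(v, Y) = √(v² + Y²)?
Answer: 3488425/4584 - 96*√2 ≈ 625.24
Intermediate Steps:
I(v, Y) = √(Y² + v²)
E(V, P) = P*V
X = 13753/4584 (X = 3 - 1/((-136 - 1*19) - 4429) = 3 - 1/((-136 - 19) - 4429) = 3 - 1/(-155 - 4429) = 3 - 1/(-4584) = 3 - 1*(-1/4584) = 3 + 1/4584 = 13753/4584 ≈ 3.0002)
r = 758 - 96*√2 (r = -9 + (767 - 16*√((-6)² + 6²)) = -9 + (767 - 16*√(36 + 36)) = -9 + (767 - 16*√72) = -9 + (767 - 16*6*√2) = -9 + (767 - 96*√2) = 758 - 96*√2 ≈ 622.24)
r + X = (758 - 96*√2) + 13753/4584 = 3488425/4584 - 96*√2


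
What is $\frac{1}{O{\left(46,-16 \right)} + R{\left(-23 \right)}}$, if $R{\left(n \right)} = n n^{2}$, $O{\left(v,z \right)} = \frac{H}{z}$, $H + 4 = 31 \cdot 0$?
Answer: $- \frac{4}{48667} \approx -8.2191 \cdot 10^{-5}$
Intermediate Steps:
$H = -4$ ($H = -4 + 31 \cdot 0 = -4 + 0 = -4$)
$O{\left(v,z \right)} = - \frac{4}{z}$
$R{\left(n \right)} = n^{3}$
$\frac{1}{O{\left(46,-16 \right)} + R{\left(-23 \right)}} = \frac{1}{- \frac{4}{-16} + \left(-23\right)^{3}} = \frac{1}{\left(-4\right) \left(- \frac{1}{16}\right) - 12167} = \frac{1}{\frac{1}{4} - 12167} = \frac{1}{- \frac{48667}{4}} = - \frac{4}{48667}$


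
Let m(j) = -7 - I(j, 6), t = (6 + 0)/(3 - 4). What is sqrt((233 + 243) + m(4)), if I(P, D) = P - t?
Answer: 3*sqrt(51) ≈ 21.424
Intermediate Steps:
t = -6 (t = 6/(-1) = 6*(-1) = -6)
I(P, D) = 6 + P (I(P, D) = P - 1*(-6) = P + 6 = 6 + P)
m(j) = -13 - j (m(j) = -7 - (6 + j) = -7 + (-6 - j) = -13 - j)
sqrt((233 + 243) + m(4)) = sqrt((233 + 243) + (-13 - 1*4)) = sqrt(476 + (-13 - 4)) = sqrt(476 - 17) = sqrt(459) = 3*sqrt(51)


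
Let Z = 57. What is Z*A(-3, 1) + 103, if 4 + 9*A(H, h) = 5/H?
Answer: 604/9 ≈ 67.111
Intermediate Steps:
A(H, h) = -4/9 + 5/(9*H) (A(H, h) = -4/9 + (5/H)/9 = -4/9 + 5/(9*H))
Z*A(-3, 1) + 103 = 57*((⅑)*(5 - 4*(-3))/(-3)) + 103 = 57*((⅑)*(-⅓)*(5 + 12)) + 103 = 57*((⅑)*(-⅓)*17) + 103 = 57*(-17/27) + 103 = -323/9 + 103 = 604/9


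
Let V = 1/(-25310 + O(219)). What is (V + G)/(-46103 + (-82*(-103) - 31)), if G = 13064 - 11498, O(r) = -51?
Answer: -39715325/955805368 ≈ -0.041552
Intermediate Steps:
V = -1/25361 (V = 1/(-25310 - 51) = 1/(-25361) = -1/25361 ≈ -3.9431e-5)
G = 1566
(V + G)/(-46103 + (-82*(-103) - 31)) = (-1/25361 + 1566)/(-46103 + (-82*(-103) - 31)) = 39715325/(25361*(-46103 + (8446 - 31))) = 39715325/(25361*(-46103 + 8415)) = (39715325/25361)/(-37688) = (39715325/25361)*(-1/37688) = -39715325/955805368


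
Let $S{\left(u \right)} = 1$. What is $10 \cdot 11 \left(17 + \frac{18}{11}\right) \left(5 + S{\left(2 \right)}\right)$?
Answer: $12300$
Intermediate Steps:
$10 \cdot 11 \left(17 + \frac{18}{11}\right) \left(5 + S{\left(2 \right)}\right) = 10 \cdot 11 \left(17 + \frac{18}{11}\right) \left(5 + 1\right) = 110 \left(17 + 18 \cdot \frac{1}{11}\right) 6 = 110 \left(17 + \frac{18}{11}\right) 6 = 110 \cdot \frac{205}{11} \cdot 6 = 110 \cdot \frac{1230}{11} = 12300$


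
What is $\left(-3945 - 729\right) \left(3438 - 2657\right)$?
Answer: $-3650394$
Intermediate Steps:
$\left(-3945 - 729\right) \left(3438 - 2657\right) = \left(-4674\right) 781 = -3650394$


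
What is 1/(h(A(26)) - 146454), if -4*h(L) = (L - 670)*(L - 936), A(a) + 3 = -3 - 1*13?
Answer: -4/1243811 ≈ -3.2159e-6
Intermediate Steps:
A(a) = -19 (A(a) = -3 + (-3 - 1*13) = -3 + (-3 - 13) = -3 - 16 = -19)
h(L) = -(-936 + L)*(-670 + L)/4 (h(L) = -(L - 670)*(L - 936)/4 = -(-670 + L)*(-936 + L)/4 = -(-936 + L)*(-670 + L)/4)
1/(h(A(26)) - 146454) = 1/((-156780 - ¼*(-19)² + (803/2)*(-19)) - 146454) = 1/((-156780 - ¼*361 - 15257/2) - 146454) = 1/((-156780 - 361/4 - 15257/2) - 146454) = 1/(-657995/4 - 146454) = 1/(-1243811/4) = -4/1243811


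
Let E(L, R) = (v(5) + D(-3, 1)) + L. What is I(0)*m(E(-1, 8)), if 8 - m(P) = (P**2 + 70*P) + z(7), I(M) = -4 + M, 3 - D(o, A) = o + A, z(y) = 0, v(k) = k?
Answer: 2812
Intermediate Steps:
D(o, A) = 3 - A - o (D(o, A) = 3 - (o + A) = 3 - (A + o) = 3 + (-A - o) = 3 - A - o)
E(L, R) = 10 + L (E(L, R) = (5 + (3 - 1*1 - 1*(-3))) + L = (5 + (3 - 1 + 3)) + L = (5 + 5) + L = 10 + L)
m(P) = 8 - P**2 - 70*P (m(P) = 8 - ((P**2 + 70*P) + 0) = 8 - (P**2 + 70*P) = 8 + (-P**2 - 70*P) = 8 - P**2 - 70*P)
I(0)*m(E(-1, 8)) = (-4 + 0)*(8 - (10 - 1)**2 - 70*(10 - 1)) = -4*(8 - 1*9**2 - 70*9) = -4*(8 - 1*81 - 630) = -4*(8 - 81 - 630) = -4*(-703) = 2812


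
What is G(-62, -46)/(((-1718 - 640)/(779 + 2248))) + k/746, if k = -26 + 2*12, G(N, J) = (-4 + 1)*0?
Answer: -1/373 ≈ -0.0026810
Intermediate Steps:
G(N, J) = 0 (G(N, J) = -3*0 = 0)
k = -2 (k = -26 + 24 = -2)
G(-62, -46)/(((-1718 - 640)/(779 + 2248))) + k/746 = 0/(((-1718 - 640)/(779 + 2248))) - 2/746 = 0/((-2358/3027)) - 2*1/746 = 0/((-2358*1/3027)) - 1/373 = 0/(-786/1009) - 1/373 = 0*(-1009/786) - 1/373 = 0 - 1/373 = -1/373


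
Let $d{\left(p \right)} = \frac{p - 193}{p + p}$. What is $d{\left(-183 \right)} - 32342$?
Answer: $- \frac{5918398}{183} \approx -32341.0$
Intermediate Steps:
$d{\left(p \right)} = \frac{-193 + p}{2 p}$
$d{\left(-183 \right)} - 32342 = \frac{-193 - 183}{2 \left(-183\right)} - 32342 = \frac{1}{2} \left(- \frac{1}{183}\right) \left(-376\right) - 32342 = \frac{188}{183} - 32342 = - \frac{5918398}{183}$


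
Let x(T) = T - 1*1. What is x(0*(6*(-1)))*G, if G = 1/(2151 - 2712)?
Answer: 1/561 ≈ 0.0017825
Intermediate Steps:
x(T) = -1 + T (x(T) = T - 1 = -1 + T)
G = -1/561 (G = 1/(-561) = -1/561 ≈ -0.0017825)
x(0*(6*(-1)))*G = (-1 + 0*(6*(-1)))*(-1/561) = (-1 + 0*(-6))*(-1/561) = (-1 + 0)*(-1/561) = -1*(-1/561) = 1/561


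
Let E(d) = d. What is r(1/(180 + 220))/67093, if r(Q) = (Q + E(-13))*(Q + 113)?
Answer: -18076923/825760000 ≈ -0.021891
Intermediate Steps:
r(Q) = (-13 + Q)*(113 + Q) (r(Q) = (Q - 13)*(Q + 113) = (-13 + Q)*(113 + Q))
r(1/(180 + 220))/67093 = (-1469 + (1/(180 + 220))² + 100/(180 + 220))/67093 = (-1469 + (1/400)² + 100/400)*(1/67093) = (-1469 + (1/400)² + 100*(1/400))*(1/67093) = (-1469 + 1/160000 + ¼)*(1/67093) = -234999999/160000*1/67093 = -18076923/825760000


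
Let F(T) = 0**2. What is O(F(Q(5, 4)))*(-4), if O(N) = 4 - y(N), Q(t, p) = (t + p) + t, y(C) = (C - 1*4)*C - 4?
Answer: -32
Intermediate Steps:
y(C) = -4 + C*(-4 + C) (y(C) = (C - 4)*C - 4 = (-4 + C)*C - 4 = C*(-4 + C) - 4 = -4 + C*(-4 + C))
Q(t, p) = p + 2*t (Q(t, p) = (p + t) + t = p + 2*t)
F(T) = 0
O(N) = 8 - N**2 + 4*N (O(N) = 4 - (-4 + N**2 - 4*N) = 4 + (4 - N**2 + 4*N) = 8 - N**2 + 4*N)
O(F(Q(5, 4)))*(-4) = (8 - 1*0**2 + 4*0)*(-4) = (8 - 1*0 + 0)*(-4) = (8 + 0 + 0)*(-4) = 8*(-4) = -32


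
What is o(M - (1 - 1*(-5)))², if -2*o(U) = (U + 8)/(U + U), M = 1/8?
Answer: 289/35344 ≈ 0.0081768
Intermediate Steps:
M = ⅛ ≈ 0.12500
o(U) = -(8 + U)/(4*U) (o(U) = -(U + 8)/(2*(U + U)) = -(8 + U)/(2*(2*U)) = -(8 + U)*1/(2*U)/2 = -(8 + U)/(4*U))
o(M - (1 - 1*(-5)))² = ((-8 - (⅛ - (1 - 1*(-5))))/(4*(⅛ - (1 - 1*(-5)))))² = ((-8 - (⅛ - (1 + 5)))/(4*(⅛ - (1 + 5))))² = ((-8 - (⅛ - 1*6))/(4*(⅛ - 1*6)))² = ((-8 - (⅛ - 6))/(4*(⅛ - 6)))² = ((-8 - 1*(-47/8))/(4*(-47/8)))² = ((¼)*(-8/47)*(-8 + 47/8))² = ((¼)*(-8/47)*(-17/8))² = (17/188)² = 289/35344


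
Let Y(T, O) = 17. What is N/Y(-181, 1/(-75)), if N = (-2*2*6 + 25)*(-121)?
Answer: -121/17 ≈ -7.1176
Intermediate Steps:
N = -121 (N = (-4*6 + 25)*(-121) = (-24 + 25)*(-121) = 1*(-121) = -121)
N/Y(-181, 1/(-75)) = -121/17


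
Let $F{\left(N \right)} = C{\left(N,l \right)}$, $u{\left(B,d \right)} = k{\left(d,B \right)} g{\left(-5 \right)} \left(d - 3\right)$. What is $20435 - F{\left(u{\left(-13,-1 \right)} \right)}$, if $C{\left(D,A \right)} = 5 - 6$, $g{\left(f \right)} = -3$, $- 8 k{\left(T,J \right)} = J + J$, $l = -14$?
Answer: $20436$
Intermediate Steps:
$k{\left(T,J \right)} = - \frac{J}{4}$ ($k{\left(T,J \right)} = - \frac{J + J}{8} = - \frac{2 J}{8} = - \frac{J}{4}$)
$C{\left(D,A \right)} = -1$
$u{\left(B,d \right)} = \frac{3 B \left(-3 + d\right)}{4}$ ($u{\left(B,d \right)} = - \frac{B}{4} \left(-3\right) \left(d - 3\right) = \frac{3 B}{4} \left(-3 + d\right) = \frac{3 B \left(-3 + d\right)}{4}$)
$F{\left(N \right)} = -1$
$20435 - F{\left(u{\left(-13,-1 \right)} \right)} = 20435 - -1 = 20435 + 1 = 20436$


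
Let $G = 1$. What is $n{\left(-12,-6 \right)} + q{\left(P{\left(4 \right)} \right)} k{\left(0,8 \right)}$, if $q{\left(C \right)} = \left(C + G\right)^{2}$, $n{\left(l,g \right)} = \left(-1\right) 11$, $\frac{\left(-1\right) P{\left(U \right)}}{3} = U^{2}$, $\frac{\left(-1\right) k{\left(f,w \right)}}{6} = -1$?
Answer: $13243$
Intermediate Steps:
$k{\left(f,w \right)} = 6$ ($k{\left(f,w \right)} = \left(-6\right) \left(-1\right) = 6$)
$P{\left(U \right)} = - 3 U^{2}$
$n{\left(l,g \right)} = -11$
$q{\left(C \right)} = \left(1 + C\right)^{2}$ ($q{\left(C \right)} = \left(C + 1\right)^{2} = \left(1 + C\right)^{2}$)
$n{\left(-12,-6 \right)} + q{\left(P{\left(4 \right)} \right)} k{\left(0,8 \right)} = -11 + \left(1 - 3 \cdot 4^{2}\right)^{2} \cdot 6 = -11 + \left(1 - 48\right)^{2} \cdot 6 = -11 + \left(-47\right)^{2} \cdot 6 = -11 + 2209 \cdot 6 = -11 + 13254 = 13243$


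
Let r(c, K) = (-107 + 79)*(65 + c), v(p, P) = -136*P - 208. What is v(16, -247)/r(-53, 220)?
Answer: -1391/14 ≈ -99.357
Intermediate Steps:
v(p, P) = -208 - 136*P
r(c, K) = -1820 - 28*c (r(c, K) = -28*(65 + c) = -1820 - 28*c)
v(16, -247)/r(-53, 220) = (-208 - 136*(-247))/(-1820 - 28*(-53)) = (-208 + 33592)/(-1820 + 1484) = 33384/(-336) = 33384*(-1/336) = -1391/14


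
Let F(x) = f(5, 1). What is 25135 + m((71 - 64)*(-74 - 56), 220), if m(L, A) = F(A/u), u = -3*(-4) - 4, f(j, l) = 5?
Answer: 25140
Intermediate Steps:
u = 8 (u = 12 - 4 = 8)
F(x) = 5
m(L, A) = 5
25135 + m((71 - 64)*(-74 - 56), 220) = 25135 + 5 = 25140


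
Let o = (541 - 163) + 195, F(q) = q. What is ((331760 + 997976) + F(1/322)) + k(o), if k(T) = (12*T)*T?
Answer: 1696838249/322 ≈ 5.2697e+6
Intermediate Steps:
o = 573 (o = 378 + 195 = 573)
k(T) = 12*T**2
((331760 + 997976) + F(1/322)) + k(o) = ((331760 + 997976) + 1/322) + 12*573**2 = (1329736 + 1/322) + 12*328329 = 428174993/322 + 3939948 = 1696838249/322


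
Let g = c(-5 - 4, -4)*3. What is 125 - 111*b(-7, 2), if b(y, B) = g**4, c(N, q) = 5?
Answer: -5619250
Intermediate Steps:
g = 15 (g = 5*3 = 15)
b(y, B) = 50625 (b(y, B) = 15**4 = 50625)
125 - 111*b(-7, 2) = 125 - 111*50625 = 125 - 5619375 = -5619250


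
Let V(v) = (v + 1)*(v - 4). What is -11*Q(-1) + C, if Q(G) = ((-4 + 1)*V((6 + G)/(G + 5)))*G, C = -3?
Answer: 3219/16 ≈ 201.19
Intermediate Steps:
V(v) = (1 + v)*(-4 + v)
Q(G) = G*(12 - 3*(6 + G)²/(5 + G)² + 9*(6 + G)/(5 + G)) (Q(G) = ((-4 + 1)*(-4 + ((6 + G)/(G + 5))² - 3*(6 + G)/(G + 5)))*G = (-3*(-4 + ((6 + G)/(5 + G))² - 3*(6 + G)/(5 + G)))*G = (-3*(-4 + (6 + G)²/(5 + G)² - 3*(6 + G)/(5 + G)))*G = (12 - 3*(6 + G)²/(5 + G)² + 9*(6 + G)/(5 + G))*G = G*(12 - 3*(6 + G)²/(5 + G)² + 9*(6 + G)/(5 + G)))
-11*Q(-1) + C = -33*(-1)*(154 + 6*(-1)² + 61*(-1))/(25 + (-1)² + 10*(-1)) - 3 = -33*(-1)*(154 + 6*1 - 61)/(25 + 1 - 10) - 3 = -33*(-1)*(154 + 6 - 61)/16 - 3 = -33*(-1)*99/16 - 3 = -11*(-297/16) - 3 = 3267/16 - 3 = 3219/16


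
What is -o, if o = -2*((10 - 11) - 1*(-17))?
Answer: 32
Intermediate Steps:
o = -32 (o = -2*(-1 + 17) = -2*16 = -32)
-o = -1*(-32) = 32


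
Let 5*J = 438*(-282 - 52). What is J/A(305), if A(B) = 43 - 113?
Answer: 73146/175 ≈ 417.98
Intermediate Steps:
A(B) = -70
J = -146292/5 (J = (438*(-282 - 52))/5 = (438*(-334))/5 = (1/5)*(-146292) = -146292/5 ≈ -29258.)
J/A(305) = -146292/5/(-70) = -146292/5*(-1/70) = 73146/175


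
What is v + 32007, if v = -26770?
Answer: 5237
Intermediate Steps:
v + 32007 = -26770 + 32007 = 5237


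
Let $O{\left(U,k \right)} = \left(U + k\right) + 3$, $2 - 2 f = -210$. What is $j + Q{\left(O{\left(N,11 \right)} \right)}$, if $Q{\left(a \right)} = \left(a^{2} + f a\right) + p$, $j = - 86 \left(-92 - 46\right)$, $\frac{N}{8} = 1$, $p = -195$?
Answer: $14489$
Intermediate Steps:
$f = 106$ ($f = 1 - -105 = 1 + 105 = 106$)
$N = 8$ ($N = 8 \cdot 1 = 8$)
$j = 11868$ ($j = \left(-86\right) \left(-138\right) = 11868$)
$O{\left(U,k \right)} = 3 + U + k$
$Q{\left(a \right)} = -195 + a^{2} + 106 a$ ($Q{\left(a \right)} = \left(a^{2} + 106 a\right) - 195 = -195 + a^{2} + 106 a$)
$j + Q{\left(O{\left(N,11 \right)} \right)} = 11868 + \left(-195 + \left(3 + 8 + 11\right)^{2} + 106 \left(3 + 8 + 11\right)\right) = 11868 + \left(-195 + 22^{2} + 106 \cdot 22\right) = 11868 + \left(-195 + 484 + 2332\right) = 11868 + 2621 = 14489$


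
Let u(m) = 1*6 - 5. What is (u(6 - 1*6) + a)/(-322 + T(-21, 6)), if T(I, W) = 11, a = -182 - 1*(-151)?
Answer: 30/311 ≈ 0.096463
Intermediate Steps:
a = -31 (a = -182 + 151 = -31)
u(m) = 1 (u(m) = 6 - 5 = 1)
(u(6 - 1*6) + a)/(-322 + T(-21, 6)) = (1 - 31)/(-322 + 11) = -30/(-311) = -30*(-1/311) = 30/311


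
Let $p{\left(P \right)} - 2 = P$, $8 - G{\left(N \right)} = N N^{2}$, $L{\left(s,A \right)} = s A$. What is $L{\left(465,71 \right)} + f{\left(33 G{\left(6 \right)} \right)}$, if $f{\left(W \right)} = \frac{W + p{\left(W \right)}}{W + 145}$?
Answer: $\frac{221841511}{6719} \approx 33017.0$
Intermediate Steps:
$L{\left(s,A \right)} = A s$
$G{\left(N \right)} = 8 - N^{3}$ ($G{\left(N \right)} = 8 - N N^{2} = 8 - N^{3}$)
$p{\left(P \right)} = 2 + P$
$f{\left(W \right)} = \frac{2 + 2 W}{145 + W}$ ($f{\left(W \right)} = \frac{W + \left(2 + W\right)}{W + 145} = \frac{2 + 2 W}{145 + W}$)
$L{\left(465,71 \right)} + f{\left(33 G{\left(6 \right)} \right)} = 71 \cdot 465 + \frac{2 \left(1 + 33 \left(8 - 6^{3}\right)\right)}{145 + 33 \left(8 - 6^{3}\right)} = 33015 + \frac{2 \left(1 + 33 \left(8 - 216\right)\right)}{145 + 33 \left(8 - 216\right)} = 33015 + \frac{2 \left(1 + 33 \left(-208\right)\right)}{145 + 33 \left(-208\right)} = 33015 + \frac{2 \left(1 - 6864\right)}{145 - 6864} = 33015 + 2 \frac{1}{-6719} \left(-6863\right) = 33015 + 2 \left(- \frac{1}{6719}\right) \left(-6863\right) = 33015 + \frac{13726}{6719} = \frac{221841511}{6719}$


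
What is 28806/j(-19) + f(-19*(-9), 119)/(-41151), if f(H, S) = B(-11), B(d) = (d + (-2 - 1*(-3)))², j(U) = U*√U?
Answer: -100/41151 + 28806*I*√19/361 ≈ -0.0024301 + 347.82*I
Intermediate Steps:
j(U) = U^(3/2)
B(d) = (1 + d)² (B(d) = (d + (-2 + 3))² = (d + 1)² = (1 + d)²)
f(H, S) = 100 (f(H, S) = (1 - 11)² = (-10)² = 100)
28806/j(-19) + f(-19*(-9), 119)/(-41151) = 28806/((-19)^(3/2)) + 100/(-41151) = 28806/((-19*I*√19)) + 100*(-1/41151) = 28806*(I*√19/361) - 100/41151 = 28806*I*√19/361 - 100/41151 = -100/41151 + 28806*I*√19/361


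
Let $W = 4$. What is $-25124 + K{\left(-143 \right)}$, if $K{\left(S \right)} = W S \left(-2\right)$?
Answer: $-23980$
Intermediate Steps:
$K{\left(S \right)} = - 8 S$ ($K{\left(S \right)} = 4 S \left(-2\right) = - 8 S$)
$-25124 + K{\left(-143 \right)} = -25124 - -1144 = -25124 + 1144 = -23980$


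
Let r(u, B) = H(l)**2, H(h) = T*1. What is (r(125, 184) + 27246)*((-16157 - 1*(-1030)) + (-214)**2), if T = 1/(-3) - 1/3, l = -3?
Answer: 2506863614/3 ≈ 8.3562e+8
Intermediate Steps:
T = -2/3 (T = 1*(-1/3) - 1*1/3 = -1/3 - 1/3 = -2/3 ≈ -0.66667)
H(h) = -2/3 (H(h) = -2/3*1 = -2/3)
r(u, B) = 4/9 (r(u, B) = (-2/3)**2 = 4/9)
(r(125, 184) + 27246)*((-16157 - 1*(-1030)) + (-214)**2) = (4/9 + 27246)*((-16157 - 1*(-1030)) + (-214)**2) = 245218*((-16157 + 1030) + 45796)/9 = 245218*(-15127 + 45796)/9 = (245218/9)*30669 = 2506863614/3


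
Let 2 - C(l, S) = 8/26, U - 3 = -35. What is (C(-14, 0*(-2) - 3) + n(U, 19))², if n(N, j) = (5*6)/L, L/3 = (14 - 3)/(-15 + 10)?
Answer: 166464/20449 ≈ 8.1404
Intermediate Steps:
U = -32 (U = 3 - 35 = -32)
C(l, S) = 22/13 (C(l, S) = 2 - 8/26 = 2 - 1*4/13 = 2 - 4/13 = 22/13)
L = -33/5 (L = 3*((14 - 3)/(-15 + 10)) = 3*(11/(-5)) = 3*(11*(-⅕)) = 3*(-11/5) = -33/5 ≈ -6.6000)
n(N, j) = -50/11 (n(N, j) = (5*6)/(-33/5) = 30*(-5/33) = -50/11)
(C(-14, 0*(-2) - 3) + n(U, 19))² = (22/13 - 50/11)² = (-408/143)² = 166464/20449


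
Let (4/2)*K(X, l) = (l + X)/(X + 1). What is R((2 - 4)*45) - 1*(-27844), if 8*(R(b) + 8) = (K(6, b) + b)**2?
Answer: 28988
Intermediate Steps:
K(X, l) = (X + l)/(2*(1 + X)) (K(X, l) = ((l + X)/(X + 1))/2 = ((X + l)/(1 + X))/2 = (X + l)/(2*(1 + X)))
R(b) = -8 + (3/7 + 15*b/14)**2/8 (R(b) = -8 + ((6 + b)/(2*(1 + 6)) + b)**2/8 = -8 + ((1/2)*(6 + b)/7 + b)**2/8 = -8 + ((1/2)*(1/7)*(6 + b) + b)**2/8 = -8 + ((3/7 + b/14) + b)**2/8 = -8 + (3/7 + 15*b/14)**2/8)
R((2 - 4)*45) - 1*(-27844) = (-8 + 9*(2 + 5*((2 - 4)*45))**2/1568) - 1*(-27844) = (-8 + 9*(2 + 5*(-2*45))**2/1568) + 27844 = (-8 + 9*(2 + 5*(-90))**2/1568) + 27844 = (-8 + 9*(2 - 450)**2/1568) + 27844 = (-8 + (9/1568)*(-448)**2) + 27844 = (-8 + (9/1568)*200704) + 27844 = (-8 + 1152) + 27844 = 1144 + 27844 = 28988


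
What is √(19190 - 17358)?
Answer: 2*√458 ≈ 42.802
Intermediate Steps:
√(19190 - 17358) = √1832 = 2*√458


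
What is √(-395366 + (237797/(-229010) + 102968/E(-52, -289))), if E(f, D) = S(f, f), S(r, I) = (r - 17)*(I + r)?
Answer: I*√16683166228701692201430/205421970 ≈ 628.77*I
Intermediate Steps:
S(r, I) = (-17 + r)*(I + r)
E(f, D) = -34*f + 2*f² (E(f, D) = f² - 17*f - 17*f + f*f = f² - 17*f - 17*f + f² = -34*f + 2*f²)
√(-395366 + (237797/(-229010) + 102968/E(-52, -289))) = √(-395366 + (237797/(-229010) + 102968/((2*(-52)*(-17 - 52))))) = √(-395366 + (237797*(-1/229010) + 102968/((2*(-52)*(-69))))) = √(-395366 + (-237797/229010 + 102968/7176)) = √(-395366 + (-237797/229010 + 102968*(1/7176))) = √(-395366 + (-237797/229010 + 12871/897)) = √(-395366 + 2734283801/205421970) = √(-81214128307219/205421970) = I*√16683166228701692201430/205421970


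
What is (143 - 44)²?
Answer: 9801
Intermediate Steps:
(143 - 44)² = 99² = 9801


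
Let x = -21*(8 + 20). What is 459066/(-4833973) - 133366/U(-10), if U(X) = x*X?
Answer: -323693475599/14211880620 ≈ -22.776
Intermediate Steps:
x = -588 (x = -21*28 = -588)
U(X) = -588*X
459066/(-4833973) - 133366/U(-10) = 459066/(-4833973) - 133366/((-588*(-10))) = 459066*(-1/4833973) - 133366/5880 = -459066/4833973 - 133366*1/5880 = -459066/4833973 - 66683/2940 = -323693475599/14211880620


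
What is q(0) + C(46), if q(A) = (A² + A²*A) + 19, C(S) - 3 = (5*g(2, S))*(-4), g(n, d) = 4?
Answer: -58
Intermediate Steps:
C(S) = -77 (C(S) = 3 + (5*4)*(-4) = 3 + 20*(-4) = 3 - 80 = -77)
q(A) = 19 + A² + A³ (q(A) = (A² + A³) + 19 = 19 + A² + A³)
q(0) + C(46) = (19 + 0² + 0³) - 77 = (19 + 0 + 0) - 77 = 19 - 77 = -58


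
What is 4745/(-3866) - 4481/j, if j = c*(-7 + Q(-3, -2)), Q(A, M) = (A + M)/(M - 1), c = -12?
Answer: -8813613/123712 ≈ -71.243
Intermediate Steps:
Q(A, M) = (A + M)/(-1 + M)
j = 64 (j = -12*(-7 + (-3 - 2)/(-1 - 2)) = -12*(-7 - 5/(-3)) = -12*(-7 - 1/3*(-5)) = -12*(-7 + 5/3) = -12*(-16/3) = 64)
4745/(-3866) - 4481/j = 4745/(-3866) - 4481/64 = 4745*(-1/3866) - 4481*1/64 = -4745/3866 - 4481/64 = -8813613/123712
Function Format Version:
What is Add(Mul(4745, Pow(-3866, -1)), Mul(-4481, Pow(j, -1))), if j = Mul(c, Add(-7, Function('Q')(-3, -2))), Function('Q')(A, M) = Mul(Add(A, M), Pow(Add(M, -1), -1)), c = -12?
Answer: Rational(-8813613, 123712) ≈ -71.243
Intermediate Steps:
Function('Q')(A, M) = Mul(Pow(Add(-1, M), -1), Add(A, M)) (Function('Q')(A, M) = Mul(Add(A, M), Pow(Add(-1, M), -1)) = Mul(Pow(Add(-1, M), -1), Add(A, M)))
j = 64 (j = Mul(-12, Add(-7, Mul(Pow(Add(-1, -2), -1), Add(-3, -2)))) = Mul(-12, Add(-7, Mul(Pow(-3, -1), -5))) = Mul(-12, Add(-7, Mul(Rational(-1, 3), -5))) = Mul(-12, Add(-7, Rational(5, 3))) = Mul(-12, Rational(-16, 3)) = 64)
Add(Mul(4745, Pow(-3866, -1)), Mul(-4481, Pow(j, -1))) = Add(Mul(4745, Pow(-3866, -1)), Mul(-4481, Pow(64, -1))) = Add(Mul(4745, Rational(-1, 3866)), Mul(-4481, Rational(1, 64))) = Add(Rational(-4745, 3866), Rational(-4481, 64)) = Rational(-8813613, 123712)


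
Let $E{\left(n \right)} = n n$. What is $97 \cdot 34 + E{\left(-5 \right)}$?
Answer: $3323$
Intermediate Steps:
$E{\left(n \right)} = n^{2}$
$97 \cdot 34 + E{\left(-5 \right)} = 97 \cdot 34 + \left(-5\right)^{2} = 3298 + 25 = 3323$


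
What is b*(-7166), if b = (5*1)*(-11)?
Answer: 394130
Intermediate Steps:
b = -55 (b = 5*(-11) = -55)
b*(-7166) = -55*(-7166) = 394130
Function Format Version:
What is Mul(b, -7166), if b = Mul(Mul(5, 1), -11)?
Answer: 394130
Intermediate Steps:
b = -55 (b = Mul(5, -11) = -55)
Mul(b, -7166) = Mul(-55, -7166) = 394130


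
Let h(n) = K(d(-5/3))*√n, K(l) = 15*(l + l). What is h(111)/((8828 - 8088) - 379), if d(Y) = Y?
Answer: -50*√111/361 ≈ -1.4592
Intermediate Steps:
K(l) = 30*l (K(l) = 15*(2*l) = 30*l)
h(n) = -50*√n (h(n) = (30*(-5/3))*√n = -50*√n)
h(111)/((8828 - 8088) - 379) = (-50*√111)/((8828 - 8088) - 379) = (-50*√111)/(740 - 379) = -50*√111/361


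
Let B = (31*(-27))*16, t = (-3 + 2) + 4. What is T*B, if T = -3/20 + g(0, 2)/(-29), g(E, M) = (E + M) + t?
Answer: 626076/145 ≈ 4317.8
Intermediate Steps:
t = 3 (t = -1 + 4 = 3)
g(E, M) = 3 + E + M (g(E, M) = (E + M) + 3 = 3 + E + M)
B = -13392 (B = -837*16 = -13392)
T = -187/580 (T = -3/20 + (3 + 0 + 2)/(-29) = -3*1/20 + 5*(-1/29) = -3/20 - 5/29 = -187/580 ≈ -0.32241)
T*B = -187/580*(-13392) = 626076/145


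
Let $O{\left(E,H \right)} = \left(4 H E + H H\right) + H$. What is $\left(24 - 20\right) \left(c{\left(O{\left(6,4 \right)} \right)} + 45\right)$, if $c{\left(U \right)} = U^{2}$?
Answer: $54004$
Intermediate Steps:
$O{\left(E,H \right)} = H + H^{2} + 4 E H$ ($O{\left(E,H \right)} = \left(4 E H + H^{2}\right) + H = \left(H^{2} + 4 E H\right) + H = H + H^{2} + 4 E H$)
$\left(24 - 20\right) \left(c{\left(O{\left(6,4 \right)} \right)} + 45\right) = \left(24 - 20\right) \left(\left(4 \left(1 + 4 + 4 \cdot 6\right)\right)^{2} + 45\right) = 4 \left(\left(4 \left(1 + 4 + 24\right)\right)^{2} + 45\right) = 4 \left(\left(4 \cdot 29\right)^{2} + 45\right) = 4 \left(116^{2} + 45\right) = 4 \left(13456 + 45\right) = 4 \cdot 13501 = 54004$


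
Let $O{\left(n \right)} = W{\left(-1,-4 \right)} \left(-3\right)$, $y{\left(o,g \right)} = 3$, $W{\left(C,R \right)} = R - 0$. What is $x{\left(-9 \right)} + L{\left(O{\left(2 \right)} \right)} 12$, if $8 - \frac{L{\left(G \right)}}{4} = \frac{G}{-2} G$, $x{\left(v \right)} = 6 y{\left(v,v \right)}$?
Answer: $3858$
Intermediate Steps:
$W{\left(C,R \right)} = R$ ($W{\left(C,R \right)} = R + 0 = R$)
$x{\left(v \right)} = 18$ ($x{\left(v \right)} = 6 \cdot 3 = 18$)
$O{\left(n \right)} = 12$ ($O{\left(n \right)} = \left(-4\right) \left(-3\right) = 12$)
$L{\left(G \right)} = 32 + 2 G^{2}$ ($L{\left(G \right)} = 32 - 4 \frac{G}{-2} G = 32 - 4 G \left(- \frac{1}{2}\right) G = 32 - 4 - \frac{G}{2} G = 32 - 4 \left(- \frac{G^{2}}{2}\right) = 32 + 2 G^{2}$)
$x{\left(-9 \right)} + L{\left(O{\left(2 \right)} \right)} 12 = 18 + \left(32 + 2 \cdot 12^{2}\right) 12 = 18 + \left(32 + 2 \cdot 144\right) 12 = 18 + \left(32 + 288\right) 12 = 18 + 320 \cdot 12 = 18 + 3840 = 3858$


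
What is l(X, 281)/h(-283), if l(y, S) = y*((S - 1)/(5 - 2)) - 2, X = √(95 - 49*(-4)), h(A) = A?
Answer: 2/283 - 280*√291/849 ≈ -5.6189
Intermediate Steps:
X = √291 (X = √(95 + 196) = √291 ≈ 17.059)
l(y, S) = -2 + y*(-⅓ + S/3) (l(y, S) = y*((-1 + S)/3) - 2 = y*((-1 + S)*(⅓)) - 2 = y*(-⅓ + S/3) - 2 = -2 + y*(-⅓ + S/3))
l(X, 281)/h(-283) = (-2 - √291/3 + (⅓)*281*√291)/(-283) = (-2 - √291/3 + 281*√291/3)*(-1/283) = (-2 + 280*√291/3)*(-1/283) = 2/283 - 280*√291/849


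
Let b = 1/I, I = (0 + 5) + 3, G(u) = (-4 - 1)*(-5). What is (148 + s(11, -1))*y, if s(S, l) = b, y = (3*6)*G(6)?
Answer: 266625/4 ≈ 66656.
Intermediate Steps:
G(u) = 25 (G(u) = -5*(-5) = 25)
I = 8 (I = 5 + 3 = 8)
y = 450 (y = (3*6)*25 = 18*25 = 450)
b = 1/8 ≈ 0.12500
s(S, l) = 1/8
(148 + s(11, -1))*y = (148 + 1/8)*450 = (1185/8)*450 = 266625/4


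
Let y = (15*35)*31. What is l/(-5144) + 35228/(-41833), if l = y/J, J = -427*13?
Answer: -143604514051/170644838936 ≈ -0.84154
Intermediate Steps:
J = -5551
y = 16275 (y = 525*31 = 16275)
l = -2325/793 (l = 16275/(-5551) = 16275*(-1/5551) = -2325/793 ≈ -2.9319)
l/(-5144) + 35228/(-41833) = -2325/793/(-5144) + 35228/(-41833) = -2325/793*(-1/5144) + 35228*(-1/41833) = 2325/4079192 - 35228/41833 = -143604514051/170644838936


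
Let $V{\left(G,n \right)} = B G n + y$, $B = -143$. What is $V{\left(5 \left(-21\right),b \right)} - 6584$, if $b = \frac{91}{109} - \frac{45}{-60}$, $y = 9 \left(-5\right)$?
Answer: $\frac{7485121}{436} \approx 17168.0$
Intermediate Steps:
$y = -45$
$b = \frac{691}{436}$ ($b = 91 \cdot \frac{1}{109} - - \frac{3}{4} = \frac{91}{109} + \frac{3}{4} = \frac{691}{436} \approx 1.5849$)
$V{\left(G,n \right)} = -45 - 143 G n$ ($V{\left(G,n \right)} = - 143 G n - 45 = -45 - 143 G n$)
$V{\left(5 \left(-21\right),b \right)} - 6584 = \left(-45 - 143 \cdot 5 \left(-21\right) \frac{691}{436}\right) - 6584 = \left(-45 - \left(-15015\right) \frac{691}{436}\right) - 6584 = \left(-45 + \frac{10375365}{436}\right) - 6584 = \frac{10355745}{436} - 6584 = \frac{7485121}{436}$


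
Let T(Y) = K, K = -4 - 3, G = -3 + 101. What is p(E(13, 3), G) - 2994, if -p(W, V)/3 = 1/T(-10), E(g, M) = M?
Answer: -20955/7 ≈ -2993.6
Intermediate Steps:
G = 98
K = -7
T(Y) = -7
p(W, V) = 3/7 (p(W, V) = -3/(-7) = -3*(-⅐) = 3/7)
p(E(13, 3), G) - 2994 = 3/7 - 2994 = -20955/7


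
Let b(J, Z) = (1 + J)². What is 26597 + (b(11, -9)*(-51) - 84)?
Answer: 19169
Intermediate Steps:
26597 + (b(11, -9)*(-51) - 84) = 26597 + ((1 + 11)²*(-51) - 84) = 26597 + (12²*(-51) - 84) = 26597 + (144*(-51) - 84) = 26597 + (-7344 - 84) = 26597 - 7428 = 19169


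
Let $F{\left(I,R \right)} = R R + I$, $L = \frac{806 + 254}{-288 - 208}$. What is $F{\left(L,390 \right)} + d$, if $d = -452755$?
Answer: $- \frac{37281485}{124} \approx -3.0066 \cdot 10^{5}$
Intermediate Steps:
$L = - \frac{265}{124}$ ($L = \frac{1060}{-496} = 1060 \left(- \frac{1}{496}\right) = - \frac{265}{124} \approx -2.1371$)
$F{\left(I,R \right)} = I + R^{2}$ ($F{\left(I,R \right)} = R^{2} + I = I + R^{2}$)
$F{\left(L,390 \right)} + d = \left(- \frac{265}{124} + 390^{2}\right) - 452755 = \left(- \frac{265}{124} + 152100\right) - 452755 = \frac{18860135}{124} - 452755 = - \frac{37281485}{124}$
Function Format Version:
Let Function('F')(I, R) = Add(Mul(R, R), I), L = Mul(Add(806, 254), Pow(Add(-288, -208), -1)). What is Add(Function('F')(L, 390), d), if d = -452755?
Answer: Rational(-37281485, 124) ≈ -3.0066e+5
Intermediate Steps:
L = Rational(-265, 124) (L = Mul(1060, Pow(-496, -1)) = Mul(1060, Rational(-1, 496)) = Rational(-265, 124) ≈ -2.1371)
Function('F')(I, R) = Add(I, Pow(R, 2)) (Function('F')(I, R) = Add(Pow(R, 2), I) = Add(I, Pow(R, 2)))
Add(Function('F')(L, 390), d) = Add(Add(Rational(-265, 124), Pow(390, 2)), -452755) = Add(Add(Rational(-265, 124), 152100), -452755) = Add(Rational(18860135, 124), -452755) = Rational(-37281485, 124)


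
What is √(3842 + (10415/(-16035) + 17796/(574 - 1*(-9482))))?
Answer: √27756833611649334/2687466 ≈ 61.993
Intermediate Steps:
√(3842 + (10415/(-16035) + 17796/(574 - 1*(-9482)))) = √(3842 + (10415*(-1/16035) + 17796/(574 + 9482))) = √(3842 + (-2083/3207 + 17796/10056)) = √(3842 + (-2083/3207 + 17796*(1/10056))) = √(3842 + (-2083/3207 + 1483/838)) = √(3842 + 3010427/2687466) = √(10328254799/2687466) = √27756833611649334/2687466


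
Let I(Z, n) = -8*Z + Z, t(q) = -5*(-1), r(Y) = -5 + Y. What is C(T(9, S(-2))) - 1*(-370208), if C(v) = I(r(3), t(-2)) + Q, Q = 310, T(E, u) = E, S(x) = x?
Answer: 370532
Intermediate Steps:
t(q) = 5
I(Z, n) = -7*Z
C(v) = 324 (C(v) = -7*(-5 + 3) + 310 = -7*(-2) + 310 = 14 + 310 = 324)
C(T(9, S(-2))) - 1*(-370208) = 324 - 1*(-370208) = 324 + 370208 = 370532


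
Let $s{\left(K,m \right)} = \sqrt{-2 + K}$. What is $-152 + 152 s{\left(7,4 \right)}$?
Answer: $-152 + 152 \sqrt{5} \approx 187.88$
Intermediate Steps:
$-152 + 152 s{\left(7,4 \right)} = -152 + 152 \sqrt{-2 + 7} = -152 + 152 \sqrt{5}$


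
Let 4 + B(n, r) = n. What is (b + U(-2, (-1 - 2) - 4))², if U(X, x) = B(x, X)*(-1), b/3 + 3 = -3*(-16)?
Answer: 21316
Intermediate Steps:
b = 135 (b = -9 + 3*(-3*(-16)) = -9 + 3*48 = -9 + 144 = 135)
B(n, r) = -4 + n
U(X, x) = 4 - x (U(X, x) = (-4 + x)*(-1) = 4 - x)
(b + U(-2, (-1 - 2) - 4))² = (135 + (4 - ((-1 - 2) - 4)))² = (135 + (4 - (-3 - 4)))² = (135 + (4 - 1*(-7)))² = (135 + (4 + 7))² = (135 + 11)² = 146² = 21316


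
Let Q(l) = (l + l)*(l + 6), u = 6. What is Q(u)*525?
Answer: 75600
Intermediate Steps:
Q(l) = 2*l*(6 + l) (Q(l) = (2*l)*(6 + l) = 2*l*(6 + l))
Q(u)*525 = (2*6*(6 + 6))*525 = (2*6*12)*525 = 144*525 = 75600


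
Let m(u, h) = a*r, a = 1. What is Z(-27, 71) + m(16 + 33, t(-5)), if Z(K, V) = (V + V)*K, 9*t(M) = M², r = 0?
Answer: -3834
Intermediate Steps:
t(M) = M²/9
Z(K, V) = 2*K*V (Z(K, V) = (2*V)*K = 2*K*V)
m(u, h) = 0 (m(u, h) = 1*0 = 0)
Z(-27, 71) + m(16 + 33, t(-5)) = 2*(-27)*71 + 0 = -3834 + 0 = -3834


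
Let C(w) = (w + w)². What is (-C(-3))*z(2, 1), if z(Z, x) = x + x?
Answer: -72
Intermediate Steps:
z(Z, x) = 2*x
C(w) = 4*w² (C(w) = (2*w)² = 4*w²)
(-C(-3))*z(2, 1) = (-4*(-3)²)*(2*1) = -4*9*2 = -1*36*2 = -36*2 = -72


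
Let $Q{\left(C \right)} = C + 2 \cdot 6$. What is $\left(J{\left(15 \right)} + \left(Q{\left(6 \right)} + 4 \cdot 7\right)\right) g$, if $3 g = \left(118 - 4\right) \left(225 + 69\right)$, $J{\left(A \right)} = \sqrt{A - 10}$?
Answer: $513912 + 11172 \sqrt{5} \approx 5.3889 \cdot 10^{5}$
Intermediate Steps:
$Q{\left(C \right)} = 12 + C$ ($Q{\left(C \right)} = C + 12 = 12 + C$)
$J{\left(A \right)} = \sqrt{-10 + A}$
$g = 11172$ ($g = \frac{\left(118 - 4\right) \left(225 + 69\right)}{3} = \frac{114 \cdot 294}{3} = \frac{1}{3} \cdot 33516 = 11172$)
$\left(J{\left(15 \right)} + \left(Q{\left(6 \right)} + 4 \cdot 7\right)\right) g = \left(\sqrt{-10 + 15} + \left(\left(12 + 6\right) + 4 \cdot 7\right)\right) 11172 = \left(\sqrt{5} + \left(18 + 28\right)\right) 11172 = \left(\sqrt{5} + 46\right) 11172 = \left(46 + \sqrt{5}\right) 11172 = 513912 + 11172 \sqrt{5}$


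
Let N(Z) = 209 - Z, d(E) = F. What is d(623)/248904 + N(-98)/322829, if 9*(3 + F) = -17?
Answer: 168379319/180795216186 ≈ 0.00093133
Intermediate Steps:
F = -44/9 (F = -3 + (⅑)*(-17) = -3 - 17/9 = -44/9 ≈ -4.8889)
d(E) = -44/9
d(623)/248904 + N(-98)/322829 = -44/9/248904 + (209 - 1*(-98))/322829 = -44/9*1/248904 + (209 + 98)*(1/322829) = -11/560034 + 307*(1/322829) = -11/560034 + 307/322829 = 168379319/180795216186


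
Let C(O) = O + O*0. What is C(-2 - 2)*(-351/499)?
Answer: 1404/499 ≈ 2.8136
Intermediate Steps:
C(O) = O (C(O) = O + 0 = O)
C(-2 - 2)*(-351/499) = (-2 - 2)*(-351/499) = -(-1404)/499 = -4*(-351/499) = 1404/499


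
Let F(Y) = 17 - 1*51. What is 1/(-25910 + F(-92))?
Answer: -1/25944 ≈ -3.8545e-5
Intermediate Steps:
F(Y) = -34 (F(Y) = 17 - 51 = -34)
1/(-25910 + F(-92)) = 1/(-25910 - 34) = 1/(-25944) = -1/25944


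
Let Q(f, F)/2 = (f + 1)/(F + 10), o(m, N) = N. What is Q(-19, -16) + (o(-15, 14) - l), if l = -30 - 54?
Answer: 104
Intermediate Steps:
l = -84
Q(f, F) = 2*(1 + f)/(10 + F) (Q(f, F) = 2*((f + 1)/(F + 10)) = 2*((1 + f)/(10 + F)) = 2*(1 + f)/(10 + F))
Q(-19, -16) + (o(-15, 14) - l) = 2*(1 - 19)/(10 - 16) + (14 - 1*(-84)) = 2*(-18)/(-6) + (14 + 84) = 2*(-1/6)*(-18) + 98 = 6 + 98 = 104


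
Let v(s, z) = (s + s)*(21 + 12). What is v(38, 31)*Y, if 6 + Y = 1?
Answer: -12540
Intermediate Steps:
Y = -5 (Y = -6 + 1 = -5)
v(s, z) = 66*s (v(s, z) = (2*s)*33 = 66*s)
v(38, 31)*Y = (66*38)*(-5) = 2508*(-5) = -12540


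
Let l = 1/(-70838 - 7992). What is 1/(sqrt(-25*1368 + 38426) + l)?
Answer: 78830/26261077771399 + 6214168900*sqrt(4226)/26261077771399 ≈ 0.015383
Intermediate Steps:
l = -1/78830 (l = 1/(-78830) = -1/78830 ≈ -1.2686e-5)
1/(sqrt(-25*1368 + 38426) + l) = 1/(sqrt(-25*1368 + 38426) - 1/78830) = 1/(sqrt(-34200 + 38426) - 1/78830) = 1/(sqrt(4226) - 1/78830) = 1/(-1/78830 + sqrt(4226))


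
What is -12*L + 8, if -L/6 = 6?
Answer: 440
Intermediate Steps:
L = -36 (L = -6*6 = -36)
-12*L + 8 = -12*(-36) + 8 = 432 + 8 = 440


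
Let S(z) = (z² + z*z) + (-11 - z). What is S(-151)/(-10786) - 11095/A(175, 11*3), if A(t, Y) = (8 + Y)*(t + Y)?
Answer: -254879223/45991504 ≈ -5.5419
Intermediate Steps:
S(z) = -11 - z + 2*z² (S(z) = (z² + z²) + (-11 - z) = 2*z² + (-11 - z) = -11 - z + 2*z²)
A(t, Y) = (8 + Y)*(Y + t)
S(-151)/(-10786) - 11095/A(175, 11*3) = (-11 - 1*(-151) + 2*(-151)²)/(-10786) - 11095/((11*3)² + 8*(11*3) + 8*175 + (11*3)*175) = (-11 + 151 + 2*22801)*(-1/10786) - 11095/(33² + 8*33 + 1400 + 33*175) = (-11 + 151 + 45602)*(-1/10786) - 11095/(1089 + 264 + 1400 + 5775) = 45742*(-1/10786) - 11095/8528 = -22871/5393 - 11095*1/8528 = -22871/5393 - 11095/8528 = -254879223/45991504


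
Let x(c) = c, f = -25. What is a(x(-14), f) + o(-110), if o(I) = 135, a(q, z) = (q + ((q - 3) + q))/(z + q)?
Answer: 1770/13 ≈ 136.15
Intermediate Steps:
a(q, z) = (-3 + 3*q)/(q + z) (a(q, z) = (q + ((-3 + q) + q))/(q + z) = (q + (-3 + 2*q))/(q + z) = (-3 + 3*q)/(q + z))
a(x(-14), f) + o(-110) = 3*(-1 - 14)/(-14 - 25) + 135 = 3*(-15)/(-39) + 135 = 3*(-1/39)*(-15) + 135 = 15/13 + 135 = 1770/13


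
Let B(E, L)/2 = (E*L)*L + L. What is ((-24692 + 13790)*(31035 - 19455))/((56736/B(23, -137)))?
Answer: -378340963875/197 ≈ -1.9205e+9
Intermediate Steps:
B(E, L) = 2*L + 2*E*L² (B(E, L) = 2*((E*L)*L + L) = 2*(E*L² + L) = 2*(L + E*L²) = 2*L + 2*E*L²)
((-24692 + 13790)*(31035 - 19455))/((56736/B(23, -137))) = ((-24692 + 13790)*(31035 - 19455))/((56736/((2*(-137)*(1 + 23*(-137)))))) = (-10902*11580)/((56736/((2*(-137)*(1 - 3151))))) = -126245160/(56736/((2*(-137)*(-3150)))) = -126245160/(56736/863100) = -126245160/(56736*(1/863100)) = -126245160/1576/23975 = -126245160*23975/1576 = -378340963875/197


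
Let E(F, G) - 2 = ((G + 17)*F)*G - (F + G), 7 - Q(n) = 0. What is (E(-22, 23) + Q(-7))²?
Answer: 409333824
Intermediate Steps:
Q(n) = 7 (Q(n) = 7 - 1*0 = 7 + 0 = 7)
E(F, G) = 2 - F - G + F*G*(17 + G) (E(F, G) = 2 + (((G + 17)*F)*G - (F + G)) = 2 + (((17 + G)*F)*G + (-F - G)) = 2 + ((F*(17 + G))*G + (-F - G)) = 2 + (F*G*(17 + G) + (-F - G)) = 2 + (-F - G + F*G*(17 + G)) = 2 - F - G + F*G*(17 + G))
(E(-22, 23) + Q(-7))² = ((2 - 1*(-22) - 1*23 - 22*23² + 17*(-22)*23) + 7)² = ((2 + 22 - 23 - 22*529 - 8602) + 7)² = ((2 + 22 - 23 - 11638 - 8602) + 7)² = (-20239 + 7)² = (-20232)² = 409333824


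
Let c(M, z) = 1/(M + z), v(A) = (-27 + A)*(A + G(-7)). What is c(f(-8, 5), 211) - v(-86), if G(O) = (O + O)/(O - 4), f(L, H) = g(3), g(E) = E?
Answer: -22537613/2354 ≈ -9574.2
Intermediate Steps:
f(L, H) = 3
G(O) = 2*O/(-4 + O) (G(O) = (2*O)/(-4 + O) = 2*O/(-4 + O))
v(A) = (-27 + A)*(14/11 + A) (v(A) = (-27 + A)*(A + 2*(-7)/(-4 - 7)) = (-27 + A)*(A + 2*(-7)/(-11)) = (-27 + A)*(A + 2*(-7)*(-1/11)) = (-27 + A)*(A + 14/11) = (-27 + A)*(14/11 + A))
c(f(-8, 5), 211) - v(-86) = 1/(3 + 211) - (-378/11 + (-86)**2 - 283/11*(-86)) = 1/214 - (-378/11 + 7396 + 24338/11) = 1/214 - 1*105316/11 = 1/214 - 105316/11 = -22537613/2354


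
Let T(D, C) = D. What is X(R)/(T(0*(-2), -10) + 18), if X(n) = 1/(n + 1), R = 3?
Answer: 1/72 ≈ 0.013889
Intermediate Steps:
X(n) = 1/(1 + n)
X(R)/(T(0*(-2), -10) + 18) = 1/((0*(-2) + 18)*(1 + 3)) = 1/((0 + 18)*4) = (¼)/18 = (1/18)*(¼) = 1/72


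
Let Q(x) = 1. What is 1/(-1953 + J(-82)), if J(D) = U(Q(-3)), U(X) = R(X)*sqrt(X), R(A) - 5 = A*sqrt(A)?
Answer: -1/1947 ≈ -0.00051361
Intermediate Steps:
R(A) = 5 + A**(3/2) (R(A) = 5 + A*sqrt(A) = 5 + A**(3/2))
U(X) = sqrt(X)*(5 + X**(3/2)) (U(X) = (5 + X**(3/2))*sqrt(X) = sqrt(X)*(5 + X**(3/2)))
J(D) = 6 (J(D) = 1**2 + 5*sqrt(1) = 1 + 5*1 = 1 + 5 = 6)
1/(-1953 + J(-82)) = 1/(-1953 + 6) = 1/(-1947) = -1/1947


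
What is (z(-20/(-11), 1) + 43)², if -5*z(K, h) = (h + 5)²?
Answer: 32041/25 ≈ 1281.6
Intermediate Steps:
z(K, h) = -(5 + h)²/5 (z(K, h) = -(h + 5)²/5 = -(5 + h)²/5)
(z(-20/(-11), 1) + 43)² = (-(5 + 1)²/5 + 43)² = (-⅕*6² + 43)² = (-⅕*36 + 43)² = (-36/5 + 43)² = (179/5)² = 32041/25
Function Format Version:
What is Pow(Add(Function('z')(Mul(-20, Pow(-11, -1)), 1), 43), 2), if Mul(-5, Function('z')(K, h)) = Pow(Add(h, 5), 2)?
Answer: Rational(32041, 25) ≈ 1281.6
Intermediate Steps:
Function('z')(K, h) = Mul(Rational(-1, 5), Pow(Add(5, h), 2)) (Function('z')(K, h) = Mul(Rational(-1, 5), Pow(Add(h, 5), 2)) = Mul(Rational(-1, 5), Pow(Add(5, h), 2)))
Pow(Add(Function('z')(Mul(-20, Pow(-11, -1)), 1), 43), 2) = Pow(Add(Mul(Rational(-1, 5), Pow(Add(5, 1), 2)), 43), 2) = Pow(Add(Mul(Rational(-1, 5), Pow(6, 2)), 43), 2) = Pow(Add(Mul(Rational(-1, 5), 36), 43), 2) = Pow(Add(Rational(-36, 5), 43), 2) = Pow(Rational(179, 5), 2) = Rational(32041, 25)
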